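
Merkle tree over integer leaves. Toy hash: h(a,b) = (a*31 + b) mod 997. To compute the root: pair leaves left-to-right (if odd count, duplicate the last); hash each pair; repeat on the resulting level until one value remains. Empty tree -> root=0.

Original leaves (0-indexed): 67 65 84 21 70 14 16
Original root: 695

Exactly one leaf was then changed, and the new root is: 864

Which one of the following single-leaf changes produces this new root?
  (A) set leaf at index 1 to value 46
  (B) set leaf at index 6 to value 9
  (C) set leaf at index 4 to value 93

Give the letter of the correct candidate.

Original leaves: [67, 65, 84, 21, 70, 14, 16]
Target new root: 864
Try each candidate change and compute the resulting root:
Candidate A: set leaf[1] = 46 -> leaves = [67, 46, 84, 21, 70, 14, 16]
  L0: [67, 46, 84, 21, 70, 14, 16]
  L1: h(67,46)=(67*31+46)%997=129 h(84,21)=(84*31+21)%997=631 h(70,14)=(70*31+14)%997=190 h(16,16)=(16*31+16)%997=512 -> [129, 631, 190, 512]
  L2: h(129,631)=(129*31+631)%997=642 h(190,512)=(190*31+512)%997=420 -> [642, 420]
  L3: h(642,420)=(642*31+420)%997=382 -> [382]
  root = 382 != target 864
Candidate B: set leaf[6] = 9 -> leaves = [67, 65, 84, 21, 70, 14, 9]
  L0: [67, 65, 84, 21, 70, 14, 9]
  L1: h(67,65)=(67*31+65)%997=148 h(84,21)=(84*31+21)%997=631 h(70,14)=(70*31+14)%997=190 h(9,9)=(9*31+9)%997=288 -> [148, 631, 190, 288]
  L2: h(148,631)=(148*31+631)%997=234 h(190,288)=(190*31+288)%997=196 -> [234, 196]
  L3: h(234,196)=(234*31+196)%997=471 -> [471]
  root = 471 != target 864
Candidate C: set leaf[4] = 93 -> leaves = [67, 65, 84, 21, 93, 14, 16]
  L0: [67, 65, 84, 21, 93, 14, 16]
  L1: h(67,65)=(67*31+65)%997=148 h(84,21)=(84*31+21)%997=631 h(93,14)=(93*31+14)%997=903 h(16,16)=(16*31+16)%997=512 -> [148, 631, 903, 512]
  L2: h(148,631)=(148*31+631)%997=234 h(903,512)=(903*31+512)%997=589 -> [234, 589]
  L3: h(234,589)=(234*31+589)%997=864 -> [864]
  root = 864 == target 864  ** MATCH **
Candidate C produces the target root.

Answer: C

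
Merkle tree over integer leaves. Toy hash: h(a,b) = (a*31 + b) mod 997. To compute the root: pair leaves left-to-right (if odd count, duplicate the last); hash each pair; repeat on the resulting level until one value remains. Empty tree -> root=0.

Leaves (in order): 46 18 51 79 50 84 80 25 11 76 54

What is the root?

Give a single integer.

Answer: 963

Derivation:
L0: [46, 18, 51, 79, 50, 84, 80, 25, 11, 76, 54]
L1: h(46,18)=(46*31+18)%997=447 h(51,79)=(51*31+79)%997=663 h(50,84)=(50*31+84)%997=637 h(80,25)=(80*31+25)%997=511 h(11,76)=(11*31+76)%997=417 h(54,54)=(54*31+54)%997=731 -> [447, 663, 637, 511, 417, 731]
L2: h(447,663)=(447*31+663)%997=562 h(637,511)=(637*31+511)%997=318 h(417,731)=(417*31+731)%997=697 -> [562, 318, 697]
L3: h(562,318)=(562*31+318)%997=791 h(697,697)=(697*31+697)%997=370 -> [791, 370]
L4: h(791,370)=(791*31+370)%997=963 -> [963]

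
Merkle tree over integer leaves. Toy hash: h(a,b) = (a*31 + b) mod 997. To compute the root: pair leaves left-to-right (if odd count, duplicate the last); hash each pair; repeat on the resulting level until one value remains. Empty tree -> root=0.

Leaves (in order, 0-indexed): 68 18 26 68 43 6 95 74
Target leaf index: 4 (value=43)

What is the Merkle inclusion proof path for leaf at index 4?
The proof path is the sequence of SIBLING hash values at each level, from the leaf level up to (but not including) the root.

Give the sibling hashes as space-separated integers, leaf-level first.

Answer: 6 28 978

Derivation:
L0 (leaves): [68, 18, 26, 68, 43, 6, 95, 74], target index=4
L1: h(68,18)=(68*31+18)%997=132 [pair 0] h(26,68)=(26*31+68)%997=874 [pair 1] h(43,6)=(43*31+6)%997=342 [pair 2] h(95,74)=(95*31+74)%997=28 [pair 3] -> [132, 874, 342, 28]
  Sibling for proof at L0: 6
L2: h(132,874)=(132*31+874)%997=978 [pair 0] h(342,28)=(342*31+28)%997=660 [pair 1] -> [978, 660]
  Sibling for proof at L1: 28
L3: h(978,660)=(978*31+660)%997=71 [pair 0] -> [71]
  Sibling for proof at L2: 978
Root: 71
Proof path (sibling hashes from leaf to root): [6, 28, 978]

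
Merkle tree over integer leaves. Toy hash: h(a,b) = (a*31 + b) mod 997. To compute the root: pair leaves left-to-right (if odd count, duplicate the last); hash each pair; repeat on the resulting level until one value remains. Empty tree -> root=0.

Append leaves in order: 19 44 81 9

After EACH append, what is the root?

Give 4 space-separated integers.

After append 19 (leaves=[19]):
  L0: [19]
  root=19
After append 44 (leaves=[19, 44]):
  L0: [19, 44]
  L1: h(19,44)=(19*31+44)%997=633 -> [633]
  root=633
After append 81 (leaves=[19, 44, 81]):
  L0: [19, 44, 81]
  L1: h(19,44)=(19*31+44)%997=633 h(81,81)=(81*31+81)%997=598 -> [633, 598]
  L2: h(633,598)=(633*31+598)%997=281 -> [281]
  root=281
After append 9 (leaves=[19, 44, 81, 9]):
  L0: [19, 44, 81, 9]
  L1: h(19,44)=(19*31+44)%997=633 h(81,9)=(81*31+9)%997=526 -> [633, 526]
  L2: h(633,526)=(633*31+526)%997=209 -> [209]
  root=209

Answer: 19 633 281 209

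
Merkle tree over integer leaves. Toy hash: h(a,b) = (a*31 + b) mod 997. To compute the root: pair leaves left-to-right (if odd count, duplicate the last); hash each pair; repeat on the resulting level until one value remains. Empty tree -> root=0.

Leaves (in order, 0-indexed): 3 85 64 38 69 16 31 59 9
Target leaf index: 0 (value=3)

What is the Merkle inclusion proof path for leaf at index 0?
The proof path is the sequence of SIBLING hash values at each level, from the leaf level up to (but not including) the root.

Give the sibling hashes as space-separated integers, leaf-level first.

Answer: 85 28 29 797

Derivation:
L0 (leaves): [3, 85, 64, 38, 69, 16, 31, 59, 9], target index=0
L1: h(3,85)=(3*31+85)%997=178 [pair 0] h(64,38)=(64*31+38)%997=28 [pair 1] h(69,16)=(69*31+16)%997=161 [pair 2] h(31,59)=(31*31+59)%997=23 [pair 3] h(9,9)=(9*31+9)%997=288 [pair 4] -> [178, 28, 161, 23, 288]
  Sibling for proof at L0: 85
L2: h(178,28)=(178*31+28)%997=561 [pair 0] h(161,23)=(161*31+23)%997=29 [pair 1] h(288,288)=(288*31+288)%997=243 [pair 2] -> [561, 29, 243]
  Sibling for proof at L1: 28
L3: h(561,29)=(561*31+29)%997=471 [pair 0] h(243,243)=(243*31+243)%997=797 [pair 1] -> [471, 797]
  Sibling for proof at L2: 29
L4: h(471,797)=(471*31+797)%997=443 [pair 0] -> [443]
  Sibling for proof at L3: 797
Root: 443
Proof path (sibling hashes from leaf to root): [85, 28, 29, 797]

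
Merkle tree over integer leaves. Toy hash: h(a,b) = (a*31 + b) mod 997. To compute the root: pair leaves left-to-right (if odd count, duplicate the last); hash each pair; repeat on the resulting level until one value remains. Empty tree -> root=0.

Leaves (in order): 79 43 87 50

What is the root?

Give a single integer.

L0: [79, 43, 87, 50]
L1: h(79,43)=(79*31+43)%997=498 h(87,50)=(87*31+50)%997=753 -> [498, 753]
L2: h(498,753)=(498*31+753)%997=239 -> [239]

Answer: 239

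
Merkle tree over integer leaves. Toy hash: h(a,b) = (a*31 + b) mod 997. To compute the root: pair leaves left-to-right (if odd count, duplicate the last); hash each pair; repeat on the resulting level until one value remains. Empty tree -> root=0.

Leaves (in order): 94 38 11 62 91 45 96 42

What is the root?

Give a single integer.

Answer: 79

Derivation:
L0: [94, 38, 11, 62, 91, 45, 96, 42]
L1: h(94,38)=(94*31+38)%997=958 h(11,62)=(11*31+62)%997=403 h(91,45)=(91*31+45)%997=872 h(96,42)=(96*31+42)%997=27 -> [958, 403, 872, 27]
L2: h(958,403)=(958*31+403)%997=191 h(872,27)=(872*31+27)%997=140 -> [191, 140]
L3: h(191,140)=(191*31+140)%997=79 -> [79]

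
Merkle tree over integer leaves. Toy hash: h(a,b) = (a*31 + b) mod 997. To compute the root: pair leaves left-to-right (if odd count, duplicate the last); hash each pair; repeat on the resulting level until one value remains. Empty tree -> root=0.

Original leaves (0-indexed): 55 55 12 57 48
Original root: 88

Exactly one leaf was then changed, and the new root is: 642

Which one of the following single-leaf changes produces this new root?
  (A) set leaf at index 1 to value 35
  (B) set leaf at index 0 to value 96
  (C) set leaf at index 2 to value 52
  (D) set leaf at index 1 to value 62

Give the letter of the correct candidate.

Answer: C

Derivation:
Original leaves: [55, 55, 12, 57, 48]
Target new root: 642
Try each candidate change and compute the resulting root:
Candidate A: set leaf[1] = 35 -> leaves = [55, 35, 12, 57, 48]
  L0: [55, 35, 12, 57, 48]
  L1: h(55,35)=(55*31+35)%997=743 h(12,57)=(12*31+57)%997=429 h(48,48)=(48*31+48)%997=539 -> [743, 429, 539]
  L2: h(743,429)=(743*31+429)%997=531 h(539,539)=(539*31+539)%997=299 -> [531, 299]
  L3: h(531,299)=(531*31+299)%997=808 -> [808]
  root = 808 != target 642
Candidate B: set leaf[0] = 96 -> leaves = [96, 55, 12, 57, 48]
  L0: [96, 55, 12, 57, 48]
  L1: h(96,55)=(96*31+55)%997=40 h(12,57)=(12*31+57)%997=429 h(48,48)=(48*31+48)%997=539 -> [40, 429, 539]
  L2: h(40,429)=(40*31+429)%997=672 h(539,539)=(539*31+539)%997=299 -> [672, 299]
  L3: h(672,299)=(672*31+299)%997=194 -> [194]
  root = 194 != target 642
Candidate C: set leaf[2] = 52 -> leaves = [55, 55, 52, 57, 48]
  L0: [55, 55, 52, 57, 48]
  L1: h(55,55)=(55*31+55)%997=763 h(52,57)=(52*31+57)%997=672 h(48,48)=(48*31+48)%997=539 -> [763, 672, 539]
  L2: h(763,672)=(763*31+672)%997=397 h(539,539)=(539*31+539)%997=299 -> [397, 299]
  L3: h(397,299)=(397*31+299)%997=642 -> [642]
  root = 642 == target 642  ** MATCH **
Candidate D: set leaf[1] = 62 -> leaves = [55, 62, 12, 57, 48]
  L0: [55, 62, 12, 57, 48]
  L1: h(55,62)=(55*31+62)%997=770 h(12,57)=(12*31+57)%997=429 h(48,48)=(48*31+48)%997=539 -> [770, 429, 539]
  L2: h(770,429)=(770*31+429)%997=371 h(539,539)=(539*31+539)%997=299 -> [371, 299]
  L3: h(371,299)=(371*31+299)%997=833 -> [833]
  root = 833 != target 642
Candidate C produces the target root.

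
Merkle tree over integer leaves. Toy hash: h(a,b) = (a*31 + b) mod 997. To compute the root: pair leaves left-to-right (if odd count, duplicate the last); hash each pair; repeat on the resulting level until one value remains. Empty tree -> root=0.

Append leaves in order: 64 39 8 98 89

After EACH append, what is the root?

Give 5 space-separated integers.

After append 64 (leaves=[64]):
  L0: [64]
  root=64
After append 39 (leaves=[64, 39]):
  L0: [64, 39]
  L1: h(64,39)=(64*31+39)%997=29 -> [29]
  root=29
After append 8 (leaves=[64, 39, 8]):
  L0: [64, 39, 8]
  L1: h(64,39)=(64*31+39)%997=29 h(8,8)=(8*31+8)%997=256 -> [29, 256]
  L2: h(29,256)=(29*31+256)%997=158 -> [158]
  root=158
After append 98 (leaves=[64, 39, 8, 98]):
  L0: [64, 39, 8, 98]
  L1: h(64,39)=(64*31+39)%997=29 h(8,98)=(8*31+98)%997=346 -> [29, 346]
  L2: h(29,346)=(29*31+346)%997=248 -> [248]
  root=248
After append 89 (leaves=[64, 39, 8, 98, 89]):
  L0: [64, 39, 8, 98, 89]
  L1: h(64,39)=(64*31+39)%997=29 h(8,98)=(8*31+98)%997=346 h(89,89)=(89*31+89)%997=854 -> [29, 346, 854]
  L2: h(29,346)=(29*31+346)%997=248 h(854,854)=(854*31+854)%997=409 -> [248, 409]
  L3: h(248,409)=(248*31+409)%997=121 -> [121]
  root=121

Answer: 64 29 158 248 121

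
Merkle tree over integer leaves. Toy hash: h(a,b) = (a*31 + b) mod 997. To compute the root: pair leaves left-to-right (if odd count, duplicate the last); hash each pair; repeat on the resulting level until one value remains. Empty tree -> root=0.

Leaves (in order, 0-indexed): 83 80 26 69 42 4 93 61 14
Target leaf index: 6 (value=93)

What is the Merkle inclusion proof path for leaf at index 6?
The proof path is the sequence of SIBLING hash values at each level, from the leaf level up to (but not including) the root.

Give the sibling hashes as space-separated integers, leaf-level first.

Answer: 61 309 367 132

Derivation:
L0 (leaves): [83, 80, 26, 69, 42, 4, 93, 61, 14], target index=6
L1: h(83,80)=(83*31+80)%997=659 [pair 0] h(26,69)=(26*31+69)%997=875 [pair 1] h(42,4)=(42*31+4)%997=309 [pair 2] h(93,61)=(93*31+61)%997=950 [pair 3] h(14,14)=(14*31+14)%997=448 [pair 4] -> [659, 875, 309, 950, 448]
  Sibling for proof at L0: 61
L2: h(659,875)=(659*31+875)%997=367 [pair 0] h(309,950)=(309*31+950)%997=559 [pair 1] h(448,448)=(448*31+448)%997=378 [pair 2] -> [367, 559, 378]
  Sibling for proof at L1: 309
L3: h(367,559)=(367*31+559)%997=969 [pair 0] h(378,378)=(378*31+378)%997=132 [pair 1] -> [969, 132]
  Sibling for proof at L2: 367
L4: h(969,132)=(969*31+132)%997=261 [pair 0] -> [261]
  Sibling for proof at L3: 132
Root: 261
Proof path (sibling hashes from leaf to root): [61, 309, 367, 132]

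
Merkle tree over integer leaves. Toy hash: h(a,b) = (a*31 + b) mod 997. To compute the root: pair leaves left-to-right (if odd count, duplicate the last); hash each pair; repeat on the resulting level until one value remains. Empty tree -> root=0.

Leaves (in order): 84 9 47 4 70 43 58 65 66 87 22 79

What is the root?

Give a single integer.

Answer: 110

Derivation:
L0: [84, 9, 47, 4, 70, 43, 58, 65, 66, 87, 22, 79]
L1: h(84,9)=(84*31+9)%997=619 h(47,4)=(47*31+4)%997=464 h(70,43)=(70*31+43)%997=219 h(58,65)=(58*31+65)%997=866 h(66,87)=(66*31+87)%997=139 h(22,79)=(22*31+79)%997=761 -> [619, 464, 219, 866, 139, 761]
L2: h(619,464)=(619*31+464)%997=710 h(219,866)=(219*31+866)%997=676 h(139,761)=(139*31+761)%997=85 -> [710, 676, 85]
L3: h(710,676)=(710*31+676)%997=752 h(85,85)=(85*31+85)%997=726 -> [752, 726]
L4: h(752,726)=(752*31+726)%997=110 -> [110]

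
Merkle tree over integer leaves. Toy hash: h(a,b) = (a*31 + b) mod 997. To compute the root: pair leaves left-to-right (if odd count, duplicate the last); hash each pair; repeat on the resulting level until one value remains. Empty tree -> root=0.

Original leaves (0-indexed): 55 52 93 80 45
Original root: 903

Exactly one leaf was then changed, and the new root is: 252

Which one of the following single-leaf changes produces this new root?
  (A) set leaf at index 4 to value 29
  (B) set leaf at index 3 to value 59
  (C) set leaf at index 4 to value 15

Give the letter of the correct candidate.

Original leaves: [55, 52, 93, 80, 45]
Target new root: 252
Try each candidate change and compute the resulting root:
Candidate A: set leaf[4] = 29 -> leaves = [55, 52, 93, 80, 29]
  L0: [55, 52, 93, 80, 29]
  L1: h(55,52)=(55*31+52)%997=760 h(93,80)=(93*31+80)%997=969 h(29,29)=(29*31+29)%997=928 -> [760, 969, 928]
  L2: h(760,969)=(760*31+969)%997=601 h(928,928)=(928*31+928)%997=783 -> [601, 783]
  L3: h(601,783)=(601*31+783)%997=471 -> [471]
  root = 471 != target 252
Candidate B: set leaf[3] = 59 -> leaves = [55, 52, 93, 59, 45]
  L0: [55, 52, 93, 59, 45]
  L1: h(55,52)=(55*31+52)%997=760 h(93,59)=(93*31+59)%997=948 h(45,45)=(45*31+45)%997=443 -> [760, 948, 443]
  L2: h(760,948)=(760*31+948)%997=580 h(443,443)=(443*31+443)%997=218 -> [580, 218]
  L3: h(580,218)=(580*31+218)%997=252 -> [252]
  root = 252 == target 252  ** MATCH **
Candidate C: set leaf[4] = 15 -> leaves = [55, 52, 93, 80, 15]
  L0: [55, 52, 93, 80, 15]
  L1: h(55,52)=(55*31+52)%997=760 h(93,80)=(93*31+80)%997=969 h(15,15)=(15*31+15)%997=480 -> [760, 969, 480]
  L2: h(760,969)=(760*31+969)%997=601 h(480,480)=(480*31+480)%997=405 -> [601, 405]
  L3: h(601,405)=(601*31+405)%997=93 -> [93]
  root = 93 != target 252
Candidate B produces the target root.

Answer: B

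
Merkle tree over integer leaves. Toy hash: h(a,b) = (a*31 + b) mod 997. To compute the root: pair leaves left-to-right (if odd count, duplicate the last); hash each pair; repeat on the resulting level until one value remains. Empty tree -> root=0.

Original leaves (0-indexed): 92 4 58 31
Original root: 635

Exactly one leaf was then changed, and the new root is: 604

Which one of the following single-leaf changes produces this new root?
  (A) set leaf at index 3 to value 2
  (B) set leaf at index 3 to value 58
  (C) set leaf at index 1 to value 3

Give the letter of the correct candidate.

Original leaves: [92, 4, 58, 31]
Target new root: 604
Try each candidate change and compute the resulting root:
Candidate A: set leaf[3] = 2 -> leaves = [92, 4, 58, 2]
  L0: [92, 4, 58, 2]
  L1: h(92,4)=(92*31+4)%997=862 h(58,2)=(58*31+2)%997=803 -> [862, 803]
  L2: h(862,803)=(862*31+803)%997=606 -> [606]
  root = 606 != target 604
Candidate B: set leaf[3] = 58 -> leaves = [92, 4, 58, 58]
  L0: [92, 4, 58, 58]
  L1: h(92,4)=(92*31+4)%997=862 h(58,58)=(58*31+58)%997=859 -> [862, 859]
  L2: h(862,859)=(862*31+859)%997=662 -> [662]
  root = 662 != target 604
Candidate C: set leaf[1] = 3 -> leaves = [92, 3, 58, 31]
  L0: [92, 3, 58, 31]
  L1: h(92,3)=(92*31+3)%997=861 h(58,31)=(58*31+31)%997=832 -> [861, 832]
  L2: h(861,832)=(861*31+832)%997=604 -> [604]
  root = 604 == target 604  ** MATCH **
Candidate C produces the target root.

Answer: C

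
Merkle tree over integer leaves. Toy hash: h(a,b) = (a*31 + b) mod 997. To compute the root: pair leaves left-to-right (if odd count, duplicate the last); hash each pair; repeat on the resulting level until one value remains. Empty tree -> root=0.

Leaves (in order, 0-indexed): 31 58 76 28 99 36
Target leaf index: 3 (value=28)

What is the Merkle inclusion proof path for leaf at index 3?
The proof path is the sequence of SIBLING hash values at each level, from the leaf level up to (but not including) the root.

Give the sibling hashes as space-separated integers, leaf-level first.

Answer: 76 22 657

Derivation:
L0 (leaves): [31, 58, 76, 28, 99, 36], target index=3
L1: h(31,58)=(31*31+58)%997=22 [pair 0] h(76,28)=(76*31+28)%997=390 [pair 1] h(99,36)=(99*31+36)%997=114 [pair 2] -> [22, 390, 114]
  Sibling for proof at L0: 76
L2: h(22,390)=(22*31+390)%997=75 [pair 0] h(114,114)=(114*31+114)%997=657 [pair 1] -> [75, 657]
  Sibling for proof at L1: 22
L3: h(75,657)=(75*31+657)%997=988 [pair 0] -> [988]
  Sibling for proof at L2: 657
Root: 988
Proof path (sibling hashes from leaf to root): [76, 22, 657]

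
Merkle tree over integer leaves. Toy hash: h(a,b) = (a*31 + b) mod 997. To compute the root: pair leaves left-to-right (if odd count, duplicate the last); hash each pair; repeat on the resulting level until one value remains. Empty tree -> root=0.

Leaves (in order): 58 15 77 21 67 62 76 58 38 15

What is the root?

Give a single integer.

L0: [58, 15, 77, 21, 67, 62, 76, 58, 38, 15]
L1: h(58,15)=(58*31+15)%997=816 h(77,21)=(77*31+21)%997=414 h(67,62)=(67*31+62)%997=145 h(76,58)=(76*31+58)%997=420 h(38,15)=(38*31+15)%997=196 -> [816, 414, 145, 420, 196]
L2: h(816,414)=(816*31+414)%997=785 h(145,420)=(145*31+420)%997=927 h(196,196)=(196*31+196)%997=290 -> [785, 927, 290]
L3: h(785,927)=(785*31+927)%997=337 h(290,290)=(290*31+290)%997=307 -> [337, 307]
L4: h(337,307)=(337*31+307)%997=784 -> [784]

Answer: 784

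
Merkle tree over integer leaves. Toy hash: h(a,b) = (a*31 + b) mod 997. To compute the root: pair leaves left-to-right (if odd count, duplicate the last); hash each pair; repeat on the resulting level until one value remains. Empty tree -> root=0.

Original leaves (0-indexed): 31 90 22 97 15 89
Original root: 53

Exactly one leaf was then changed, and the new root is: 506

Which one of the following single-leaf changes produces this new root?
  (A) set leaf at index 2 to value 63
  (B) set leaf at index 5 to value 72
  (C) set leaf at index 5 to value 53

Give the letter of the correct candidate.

Answer: B

Derivation:
Original leaves: [31, 90, 22, 97, 15, 89]
Target new root: 506
Try each candidate change and compute the resulting root:
Candidate A: set leaf[2] = 63 -> leaves = [31, 90, 63, 97, 15, 89]
  L0: [31, 90, 63, 97, 15, 89]
  L1: h(31,90)=(31*31+90)%997=54 h(63,97)=(63*31+97)%997=56 h(15,89)=(15*31+89)%997=554 -> [54, 56, 554]
  L2: h(54,56)=(54*31+56)%997=733 h(554,554)=(554*31+554)%997=779 -> [733, 779]
  L3: h(733,779)=(733*31+779)%997=571 -> [571]
  root = 571 != target 506
Candidate B: set leaf[5] = 72 -> leaves = [31, 90, 22, 97, 15, 72]
  L0: [31, 90, 22, 97, 15, 72]
  L1: h(31,90)=(31*31+90)%997=54 h(22,97)=(22*31+97)%997=779 h(15,72)=(15*31+72)%997=537 -> [54, 779, 537]
  L2: h(54,779)=(54*31+779)%997=459 h(537,537)=(537*31+537)%997=235 -> [459, 235]
  L3: h(459,235)=(459*31+235)%997=506 -> [506]
  root = 506 == target 506  ** MATCH **
Candidate C: set leaf[5] = 53 -> leaves = [31, 90, 22, 97, 15, 53]
  L0: [31, 90, 22, 97, 15, 53]
  L1: h(31,90)=(31*31+90)%997=54 h(22,97)=(22*31+97)%997=779 h(15,53)=(15*31+53)%997=518 -> [54, 779, 518]
  L2: h(54,779)=(54*31+779)%997=459 h(518,518)=(518*31+518)%997=624 -> [459, 624]
  L3: h(459,624)=(459*31+624)%997=895 -> [895]
  root = 895 != target 506
Candidate B produces the target root.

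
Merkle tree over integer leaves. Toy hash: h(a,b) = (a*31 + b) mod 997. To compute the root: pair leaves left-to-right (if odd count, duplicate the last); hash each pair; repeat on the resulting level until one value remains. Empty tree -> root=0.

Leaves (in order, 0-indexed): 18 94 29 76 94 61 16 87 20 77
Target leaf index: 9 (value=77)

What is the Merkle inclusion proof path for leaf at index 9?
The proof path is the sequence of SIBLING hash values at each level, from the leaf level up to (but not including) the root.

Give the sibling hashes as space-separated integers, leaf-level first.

L0 (leaves): [18, 94, 29, 76, 94, 61, 16, 87, 20, 77], target index=9
L1: h(18,94)=(18*31+94)%997=652 [pair 0] h(29,76)=(29*31+76)%997=975 [pair 1] h(94,61)=(94*31+61)%997=981 [pair 2] h(16,87)=(16*31+87)%997=583 [pair 3] h(20,77)=(20*31+77)%997=697 [pair 4] -> [652, 975, 981, 583, 697]
  Sibling for proof at L0: 20
L2: h(652,975)=(652*31+975)%997=250 [pair 0] h(981,583)=(981*31+583)%997=87 [pair 1] h(697,697)=(697*31+697)%997=370 [pair 2] -> [250, 87, 370]
  Sibling for proof at L1: 697
L3: h(250,87)=(250*31+87)%997=858 [pair 0] h(370,370)=(370*31+370)%997=873 [pair 1] -> [858, 873]
  Sibling for proof at L2: 370
L4: h(858,873)=(858*31+873)%997=552 [pair 0] -> [552]
  Sibling for proof at L3: 858
Root: 552
Proof path (sibling hashes from leaf to root): [20, 697, 370, 858]

Answer: 20 697 370 858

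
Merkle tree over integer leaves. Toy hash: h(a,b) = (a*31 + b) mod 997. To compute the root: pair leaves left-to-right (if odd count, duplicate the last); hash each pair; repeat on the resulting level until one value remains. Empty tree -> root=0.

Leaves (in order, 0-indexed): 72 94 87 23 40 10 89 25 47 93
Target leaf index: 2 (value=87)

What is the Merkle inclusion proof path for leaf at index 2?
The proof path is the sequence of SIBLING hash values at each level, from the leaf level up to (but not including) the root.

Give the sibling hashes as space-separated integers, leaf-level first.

Answer: 23 332 657 973

Derivation:
L0 (leaves): [72, 94, 87, 23, 40, 10, 89, 25, 47, 93], target index=2
L1: h(72,94)=(72*31+94)%997=332 [pair 0] h(87,23)=(87*31+23)%997=726 [pair 1] h(40,10)=(40*31+10)%997=253 [pair 2] h(89,25)=(89*31+25)%997=790 [pair 3] h(47,93)=(47*31+93)%997=553 [pair 4] -> [332, 726, 253, 790, 553]
  Sibling for proof at L0: 23
L2: h(332,726)=(332*31+726)%997=51 [pair 0] h(253,790)=(253*31+790)%997=657 [pair 1] h(553,553)=(553*31+553)%997=747 [pair 2] -> [51, 657, 747]
  Sibling for proof at L1: 332
L3: h(51,657)=(51*31+657)%997=244 [pair 0] h(747,747)=(747*31+747)%997=973 [pair 1] -> [244, 973]
  Sibling for proof at L2: 657
L4: h(244,973)=(244*31+973)%997=561 [pair 0] -> [561]
  Sibling for proof at L3: 973
Root: 561
Proof path (sibling hashes from leaf to root): [23, 332, 657, 973]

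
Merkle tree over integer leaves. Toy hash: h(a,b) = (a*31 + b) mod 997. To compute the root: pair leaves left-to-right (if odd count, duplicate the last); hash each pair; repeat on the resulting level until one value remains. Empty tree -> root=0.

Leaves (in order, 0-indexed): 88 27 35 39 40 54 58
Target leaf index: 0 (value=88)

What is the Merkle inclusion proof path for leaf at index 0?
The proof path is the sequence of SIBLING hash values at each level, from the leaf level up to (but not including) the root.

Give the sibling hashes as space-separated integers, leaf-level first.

Answer: 27 127 96

Derivation:
L0 (leaves): [88, 27, 35, 39, 40, 54, 58], target index=0
L1: h(88,27)=(88*31+27)%997=761 [pair 0] h(35,39)=(35*31+39)%997=127 [pair 1] h(40,54)=(40*31+54)%997=297 [pair 2] h(58,58)=(58*31+58)%997=859 [pair 3] -> [761, 127, 297, 859]
  Sibling for proof at L0: 27
L2: h(761,127)=(761*31+127)%997=787 [pair 0] h(297,859)=(297*31+859)%997=96 [pair 1] -> [787, 96]
  Sibling for proof at L1: 127
L3: h(787,96)=(787*31+96)%997=565 [pair 0] -> [565]
  Sibling for proof at L2: 96
Root: 565
Proof path (sibling hashes from leaf to root): [27, 127, 96]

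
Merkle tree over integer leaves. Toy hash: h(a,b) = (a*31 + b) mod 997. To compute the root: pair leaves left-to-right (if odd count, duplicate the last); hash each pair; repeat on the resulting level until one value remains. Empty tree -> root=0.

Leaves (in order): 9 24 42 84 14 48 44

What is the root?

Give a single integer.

Answer: 552

Derivation:
L0: [9, 24, 42, 84, 14, 48, 44]
L1: h(9,24)=(9*31+24)%997=303 h(42,84)=(42*31+84)%997=389 h(14,48)=(14*31+48)%997=482 h(44,44)=(44*31+44)%997=411 -> [303, 389, 482, 411]
L2: h(303,389)=(303*31+389)%997=809 h(482,411)=(482*31+411)%997=398 -> [809, 398]
L3: h(809,398)=(809*31+398)%997=552 -> [552]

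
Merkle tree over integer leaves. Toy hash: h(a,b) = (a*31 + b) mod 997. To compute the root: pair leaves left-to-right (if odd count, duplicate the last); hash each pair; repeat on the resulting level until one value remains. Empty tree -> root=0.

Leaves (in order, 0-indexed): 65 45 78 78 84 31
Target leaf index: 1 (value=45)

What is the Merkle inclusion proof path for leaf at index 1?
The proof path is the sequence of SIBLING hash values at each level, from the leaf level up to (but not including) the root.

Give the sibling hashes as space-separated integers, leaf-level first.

L0 (leaves): [65, 45, 78, 78, 84, 31], target index=1
L1: h(65,45)=(65*31+45)%997=66 [pair 0] h(78,78)=(78*31+78)%997=502 [pair 1] h(84,31)=(84*31+31)%997=641 [pair 2] -> [66, 502, 641]
  Sibling for proof at L0: 65
L2: h(66,502)=(66*31+502)%997=554 [pair 0] h(641,641)=(641*31+641)%997=572 [pair 1] -> [554, 572]
  Sibling for proof at L1: 502
L3: h(554,572)=(554*31+572)%997=797 [pair 0] -> [797]
  Sibling for proof at L2: 572
Root: 797
Proof path (sibling hashes from leaf to root): [65, 502, 572]

Answer: 65 502 572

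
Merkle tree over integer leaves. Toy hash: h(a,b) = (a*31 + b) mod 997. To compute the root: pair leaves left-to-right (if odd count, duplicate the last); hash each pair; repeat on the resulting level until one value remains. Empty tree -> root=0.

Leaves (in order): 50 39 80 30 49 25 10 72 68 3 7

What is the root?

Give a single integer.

Answer: 436

Derivation:
L0: [50, 39, 80, 30, 49, 25, 10, 72, 68, 3, 7]
L1: h(50,39)=(50*31+39)%997=592 h(80,30)=(80*31+30)%997=516 h(49,25)=(49*31+25)%997=547 h(10,72)=(10*31+72)%997=382 h(68,3)=(68*31+3)%997=117 h(7,7)=(7*31+7)%997=224 -> [592, 516, 547, 382, 117, 224]
L2: h(592,516)=(592*31+516)%997=922 h(547,382)=(547*31+382)%997=390 h(117,224)=(117*31+224)%997=860 -> [922, 390, 860]
L3: h(922,390)=(922*31+390)%997=59 h(860,860)=(860*31+860)%997=601 -> [59, 601]
L4: h(59,601)=(59*31+601)%997=436 -> [436]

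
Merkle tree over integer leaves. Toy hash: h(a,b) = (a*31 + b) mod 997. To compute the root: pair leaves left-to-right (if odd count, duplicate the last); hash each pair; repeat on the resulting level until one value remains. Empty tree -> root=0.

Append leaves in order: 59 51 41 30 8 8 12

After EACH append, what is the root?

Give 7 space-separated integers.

After append 59 (leaves=[59]):
  L0: [59]
  root=59
After append 51 (leaves=[59, 51]):
  L0: [59, 51]
  L1: h(59,51)=(59*31+51)%997=883 -> [883]
  root=883
After append 41 (leaves=[59, 51, 41]):
  L0: [59, 51, 41]
  L1: h(59,51)=(59*31+51)%997=883 h(41,41)=(41*31+41)%997=315 -> [883, 315]
  L2: h(883,315)=(883*31+315)%997=769 -> [769]
  root=769
After append 30 (leaves=[59, 51, 41, 30]):
  L0: [59, 51, 41, 30]
  L1: h(59,51)=(59*31+51)%997=883 h(41,30)=(41*31+30)%997=304 -> [883, 304]
  L2: h(883,304)=(883*31+304)%997=758 -> [758]
  root=758
After append 8 (leaves=[59, 51, 41, 30, 8]):
  L0: [59, 51, 41, 30, 8]
  L1: h(59,51)=(59*31+51)%997=883 h(41,30)=(41*31+30)%997=304 h(8,8)=(8*31+8)%997=256 -> [883, 304, 256]
  L2: h(883,304)=(883*31+304)%997=758 h(256,256)=(256*31+256)%997=216 -> [758, 216]
  L3: h(758,216)=(758*31+216)%997=783 -> [783]
  root=783
After append 8 (leaves=[59, 51, 41, 30, 8, 8]):
  L0: [59, 51, 41, 30, 8, 8]
  L1: h(59,51)=(59*31+51)%997=883 h(41,30)=(41*31+30)%997=304 h(8,8)=(8*31+8)%997=256 -> [883, 304, 256]
  L2: h(883,304)=(883*31+304)%997=758 h(256,256)=(256*31+256)%997=216 -> [758, 216]
  L3: h(758,216)=(758*31+216)%997=783 -> [783]
  root=783
After append 12 (leaves=[59, 51, 41, 30, 8, 8, 12]):
  L0: [59, 51, 41, 30, 8, 8, 12]
  L1: h(59,51)=(59*31+51)%997=883 h(41,30)=(41*31+30)%997=304 h(8,8)=(8*31+8)%997=256 h(12,12)=(12*31+12)%997=384 -> [883, 304, 256, 384]
  L2: h(883,304)=(883*31+304)%997=758 h(256,384)=(256*31+384)%997=344 -> [758, 344]
  L3: h(758,344)=(758*31+344)%997=911 -> [911]
  root=911

Answer: 59 883 769 758 783 783 911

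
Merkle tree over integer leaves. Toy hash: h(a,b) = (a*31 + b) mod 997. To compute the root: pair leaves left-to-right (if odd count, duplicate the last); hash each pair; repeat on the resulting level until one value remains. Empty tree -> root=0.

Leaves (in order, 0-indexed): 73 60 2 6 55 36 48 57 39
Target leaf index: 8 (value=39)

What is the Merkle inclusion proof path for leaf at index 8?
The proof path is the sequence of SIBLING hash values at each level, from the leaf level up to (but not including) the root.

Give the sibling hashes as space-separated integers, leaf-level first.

Answer: 39 251 56 915

Derivation:
L0 (leaves): [73, 60, 2, 6, 55, 36, 48, 57, 39], target index=8
L1: h(73,60)=(73*31+60)%997=329 [pair 0] h(2,6)=(2*31+6)%997=68 [pair 1] h(55,36)=(55*31+36)%997=744 [pair 2] h(48,57)=(48*31+57)%997=548 [pair 3] h(39,39)=(39*31+39)%997=251 [pair 4] -> [329, 68, 744, 548, 251]
  Sibling for proof at L0: 39
L2: h(329,68)=(329*31+68)%997=297 [pair 0] h(744,548)=(744*31+548)%997=681 [pair 1] h(251,251)=(251*31+251)%997=56 [pair 2] -> [297, 681, 56]
  Sibling for proof at L1: 251
L3: h(297,681)=(297*31+681)%997=915 [pair 0] h(56,56)=(56*31+56)%997=795 [pair 1] -> [915, 795]
  Sibling for proof at L2: 56
L4: h(915,795)=(915*31+795)%997=247 [pair 0] -> [247]
  Sibling for proof at L3: 915
Root: 247
Proof path (sibling hashes from leaf to root): [39, 251, 56, 915]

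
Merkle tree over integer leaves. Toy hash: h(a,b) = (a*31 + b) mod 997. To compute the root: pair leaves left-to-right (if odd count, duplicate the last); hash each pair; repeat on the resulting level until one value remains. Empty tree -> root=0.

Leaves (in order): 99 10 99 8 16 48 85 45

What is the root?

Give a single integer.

Answer: 99

Derivation:
L0: [99, 10, 99, 8, 16, 48, 85, 45]
L1: h(99,10)=(99*31+10)%997=88 h(99,8)=(99*31+8)%997=86 h(16,48)=(16*31+48)%997=544 h(85,45)=(85*31+45)%997=686 -> [88, 86, 544, 686]
L2: h(88,86)=(88*31+86)%997=820 h(544,686)=(544*31+686)%997=601 -> [820, 601]
L3: h(820,601)=(820*31+601)%997=99 -> [99]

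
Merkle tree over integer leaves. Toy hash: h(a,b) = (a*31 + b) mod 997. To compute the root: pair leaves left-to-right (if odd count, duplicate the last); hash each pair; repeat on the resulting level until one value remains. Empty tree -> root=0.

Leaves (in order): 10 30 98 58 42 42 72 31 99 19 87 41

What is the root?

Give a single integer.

Answer: 852

Derivation:
L0: [10, 30, 98, 58, 42, 42, 72, 31, 99, 19, 87, 41]
L1: h(10,30)=(10*31+30)%997=340 h(98,58)=(98*31+58)%997=105 h(42,42)=(42*31+42)%997=347 h(72,31)=(72*31+31)%997=269 h(99,19)=(99*31+19)%997=97 h(87,41)=(87*31+41)%997=744 -> [340, 105, 347, 269, 97, 744]
L2: h(340,105)=(340*31+105)%997=675 h(347,269)=(347*31+269)%997=59 h(97,744)=(97*31+744)%997=760 -> [675, 59, 760]
L3: h(675,59)=(675*31+59)%997=47 h(760,760)=(760*31+760)%997=392 -> [47, 392]
L4: h(47,392)=(47*31+392)%997=852 -> [852]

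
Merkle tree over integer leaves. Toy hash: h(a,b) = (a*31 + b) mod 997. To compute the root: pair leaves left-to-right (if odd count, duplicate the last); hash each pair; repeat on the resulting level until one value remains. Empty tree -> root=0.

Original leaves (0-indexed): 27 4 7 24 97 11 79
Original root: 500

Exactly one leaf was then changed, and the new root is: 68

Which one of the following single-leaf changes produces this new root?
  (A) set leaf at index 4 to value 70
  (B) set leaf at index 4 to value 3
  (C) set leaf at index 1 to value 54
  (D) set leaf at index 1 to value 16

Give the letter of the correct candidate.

Answer: D

Derivation:
Original leaves: [27, 4, 7, 24, 97, 11, 79]
Target new root: 68
Try each candidate change and compute the resulting root:
Candidate A: set leaf[4] = 70 -> leaves = [27, 4, 7, 24, 70, 11, 79]
  L0: [27, 4, 7, 24, 70, 11, 79]
  L1: h(27,4)=(27*31+4)%997=841 h(7,24)=(7*31+24)%997=241 h(70,11)=(70*31+11)%997=187 h(79,79)=(79*31+79)%997=534 -> [841, 241, 187, 534]
  L2: h(841,241)=(841*31+241)%997=390 h(187,534)=(187*31+534)%997=349 -> [390, 349]
  L3: h(390,349)=(390*31+349)%997=475 -> [475]
  root = 475 != target 68
Candidate B: set leaf[4] = 3 -> leaves = [27, 4, 7, 24, 3, 11, 79]
  L0: [27, 4, 7, 24, 3, 11, 79]
  L1: h(27,4)=(27*31+4)%997=841 h(7,24)=(7*31+24)%997=241 h(3,11)=(3*31+11)%997=104 h(79,79)=(79*31+79)%997=534 -> [841, 241, 104, 534]
  L2: h(841,241)=(841*31+241)%997=390 h(104,534)=(104*31+534)%997=767 -> [390, 767]
  L3: h(390,767)=(390*31+767)%997=893 -> [893]
  root = 893 != target 68
Candidate C: set leaf[1] = 54 -> leaves = [27, 54, 7, 24, 97, 11, 79]
  L0: [27, 54, 7, 24, 97, 11, 79]
  L1: h(27,54)=(27*31+54)%997=891 h(7,24)=(7*31+24)%997=241 h(97,11)=(97*31+11)%997=27 h(79,79)=(79*31+79)%997=534 -> [891, 241, 27, 534]
  L2: h(891,241)=(891*31+241)%997=943 h(27,534)=(27*31+534)%997=374 -> [943, 374]
  L3: h(943,374)=(943*31+374)%997=694 -> [694]
  root = 694 != target 68
Candidate D: set leaf[1] = 16 -> leaves = [27, 16, 7, 24, 97, 11, 79]
  L0: [27, 16, 7, 24, 97, 11, 79]
  L1: h(27,16)=(27*31+16)%997=853 h(7,24)=(7*31+24)%997=241 h(97,11)=(97*31+11)%997=27 h(79,79)=(79*31+79)%997=534 -> [853, 241, 27, 534]
  L2: h(853,241)=(853*31+241)%997=762 h(27,534)=(27*31+534)%997=374 -> [762, 374]
  L3: h(762,374)=(762*31+374)%997=68 -> [68]
  root = 68 == target 68  ** MATCH **
Candidate D produces the target root.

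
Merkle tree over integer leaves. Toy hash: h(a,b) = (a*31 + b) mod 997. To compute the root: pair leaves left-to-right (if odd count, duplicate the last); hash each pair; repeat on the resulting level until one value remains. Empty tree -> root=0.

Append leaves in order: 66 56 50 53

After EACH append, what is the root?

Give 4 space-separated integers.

After append 66 (leaves=[66]):
  L0: [66]
  root=66
After append 56 (leaves=[66, 56]):
  L0: [66, 56]
  L1: h(66,56)=(66*31+56)%997=108 -> [108]
  root=108
After append 50 (leaves=[66, 56, 50]):
  L0: [66, 56, 50]
  L1: h(66,56)=(66*31+56)%997=108 h(50,50)=(50*31+50)%997=603 -> [108, 603]
  L2: h(108,603)=(108*31+603)%997=960 -> [960]
  root=960
After append 53 (leaves=[66, 56, 50, 53]):
  L0: [66, 56, 50, 53]
  L1: h(66,56)=(66*31+56)%997=108 h(50,53)=(50*31+53)%997=606 -> [108, 606]
  L2: h(108,606)=(108*31+606)%997=963 -> [963]
  root=963

Answer: 66 108 960 963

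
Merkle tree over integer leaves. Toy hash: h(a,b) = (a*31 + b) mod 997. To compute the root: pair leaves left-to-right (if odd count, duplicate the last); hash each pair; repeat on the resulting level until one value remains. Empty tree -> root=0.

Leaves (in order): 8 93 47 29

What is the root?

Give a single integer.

Answer: 93

Derivation:
L0: [8, 93, 47, 29]
L1: h(8,93)=(8*31+93)%997=341 h(47,29)=(47*31+29)%997=489 -> [341, 489]
L2: h(341,489)=(341*31+489)%997=93 -> [93]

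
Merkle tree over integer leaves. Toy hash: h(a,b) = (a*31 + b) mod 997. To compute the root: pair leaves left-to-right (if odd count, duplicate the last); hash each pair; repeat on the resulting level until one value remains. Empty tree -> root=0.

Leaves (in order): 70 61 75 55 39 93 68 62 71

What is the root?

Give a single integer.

Answer: 760

Derivation:
L0: [70, 61, 75, 55, 39, 93, 68, 62, 71]
L1: h(70,61)=(70*31+61)%997=237 h(75,55)=(75*31+55)%997=386 h(39,93)=(39*31+93)%997=305 h(68,62)=(68*31+62)%997=176 h(71,71)=(71*31+71)%997=278 -> [237, 386, 305, 176, 278]
L2: h(237,386)=(237*31+386)%997=754 h(305,176)=(305*31+176)%997=658 h(278,278)=(278*31+278)%997=920 -> [754, 658, 920]
L3: h(754,658)=(754*31+658)%997=104 h(920,920)=(920*31+920)%997=527 -> [104, 527]
L4: h(104,527)=(104*31+527)%997=760 -> [760]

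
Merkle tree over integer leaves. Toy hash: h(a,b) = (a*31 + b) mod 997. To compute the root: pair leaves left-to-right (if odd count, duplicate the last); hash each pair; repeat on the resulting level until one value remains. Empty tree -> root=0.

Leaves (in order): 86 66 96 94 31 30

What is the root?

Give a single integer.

Answer: 614

Derivation:
L0: [86, 66, 96, 94, 31, 30]
L1: h(86,66)=(86*31+66)%997=738 h(96,94)=(96*31+94)%997=79 h(31,30)=(31*31+30)%997=991 -> [738, 79, 991]
L2: h(738,79)=(738*31+79)%997=26 h(991,991)=(991*31+991)%997=805 -> [26, 805]
L3: h(26,805)=(26*31+805)%997=614 -> [614]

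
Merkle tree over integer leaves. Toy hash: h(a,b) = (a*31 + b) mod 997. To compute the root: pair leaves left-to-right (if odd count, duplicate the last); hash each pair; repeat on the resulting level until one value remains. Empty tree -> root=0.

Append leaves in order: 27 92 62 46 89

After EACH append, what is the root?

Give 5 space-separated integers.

After append 27 (leaves=[27]):
  L0: [27]
  root=27
After append 92 (leaves=[27, 92]):
  L0: [27, 92]
  L1: h(27,92)=(27*31+92)%997=929 -> [929]
  root=929
After append 62 (leaves=[27, 92, 62]):
  L0: [27, 92, 62]
  L1: h(27,92)=(27*31+92)%997=929 h(62,62)=(62*31+62)%997=987 -> [929, 987]
  L2: h(929,987)=(929*31+987)%997=873 -> [873]
  root=873
After append 46 (leaves=[27, 92, 62, 46]):
  L0: [27, 92, 62, 46]
  L1: h(27,92)=(27*31+92)%997=929 h(62,46)=(62*31+46)%997=971 -> [929, 971]
  L2: h(929,971)=(929*31+971)%997=857 -> [857]
  root=857
After append 89 (leaves=[27, 92, 62, 46, 89]):
  L0: [27, 92, 62, 46, 89]
  L1: h(27,92)=(27*31+92)%997=929 h(62,46)=(62*31+46)%997=971 h(89,89)=(89*31+89)%997=854 -> [929, 971, 854]
  L2: h(929,971)=(929*31+971)%997=857 h(854,854)=(854*31+854)%997=409 -> [857, 409]
  L3: h(857,409)=(857*31+409)%997=57 -> [57]
  root=57

Answer: 27 929 873 857 57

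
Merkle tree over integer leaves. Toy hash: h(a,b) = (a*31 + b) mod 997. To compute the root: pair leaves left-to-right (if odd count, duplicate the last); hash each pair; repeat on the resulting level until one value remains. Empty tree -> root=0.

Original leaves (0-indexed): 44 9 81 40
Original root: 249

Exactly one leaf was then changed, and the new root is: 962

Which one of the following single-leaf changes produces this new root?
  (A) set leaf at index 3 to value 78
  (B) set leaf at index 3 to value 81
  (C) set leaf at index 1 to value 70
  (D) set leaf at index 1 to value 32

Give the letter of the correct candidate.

Original leaves: [44, 9, 81, 40]
Target new root: 962
Try each candidate change and compute the resulting root:
Candidate A: set leaf[3] = 78 -> leaves = [44, 9, 81, 78]
  L0: [44, 9, 81, 78]
  L1: h(44,9)=(44*31+9)%997=376 h(81,78)=(81*31+78)%997=595 -> [376, 595]
  L2: h(376,595)=(376*31+595)%997=287 -> [287]
  root = 287 != target 962
Candidate B: set leaf[3] = 81 -> leaves = [44, 9, 81, 81]
  L0: [44, 9, 81, 81]
  L1: h(44,9)=(44*31+9)%997=376 h(81,81)=(81*31+81)%997=598 -> [376, 598]
  L2: h(376,598)=(376*31+598)%997=290 -> [290]
  root = 290 != target 962
Candidate C: set leaf[1] = 70 -> leaves = [44, 70, 81, 40]
  L0: [44, 70, 81, 40]
  L1: h(44,70)=(44*31+70)%997=437 h(81,40)=(81*31+40)%997=557 -> [437, 557]
  L2: h(437,557)=(437*31+557)%997=146 -> [146]
  root = 146 != target 962
Candidate D: set leaf[1] = 32 -> leaves = [44, 32, 81, 40]
  L0: [44, 32, 81, 40]
  L1: h(44,32)=(44*31+32)%997=399 h(81,40)=(81*31+40)%997=557 -> [399, 557]
  L2: h(399,557)=(399*31+557)%997=962 -> [962]
  root = 962 == target 962  ** MATCH **
Candidate D produces the target root.

Answer: D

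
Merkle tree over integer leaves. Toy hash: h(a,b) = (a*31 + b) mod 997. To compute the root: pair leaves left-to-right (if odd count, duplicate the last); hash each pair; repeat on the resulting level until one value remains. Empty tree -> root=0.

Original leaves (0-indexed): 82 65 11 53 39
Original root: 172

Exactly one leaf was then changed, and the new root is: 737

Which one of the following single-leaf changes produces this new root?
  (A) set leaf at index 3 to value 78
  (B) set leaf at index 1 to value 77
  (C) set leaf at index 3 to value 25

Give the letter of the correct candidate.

Original leaves: [82, 65, 11, 53, 39]
Target new root: 737
Try each candidate change and compute the resulting root:
Candidate A: set leaf[3] = 78 -> leaves = [82, 65, 11, 78, 39]
  L0: [82, 65, 11, 78, 39]
  L1: h(82,65)=(82*31+65)%997=613 h(11,78)=(11*31+78)%997=419 h(39,39)=(39*31+39)%997=251 -> [613, 419, 251]
  L2: h(613,419)=(613*31+419)%997=479 h(251,251)=(251*31+251)%997=56 -> [479, 56]
  L3: h(479,56)=(479*31+56)%997=947 -> [947]
  root = 947 != target 737
Candidate B: set leaf[1] = 77 -> leaves = [82, 77, 11, 53, 39]
  L0: [82, 77, 11, 53, 39]
  L1: h(82,77)=(82*31+77)%997=625 h(11,53)=(11*31+53)%997=394 h(39,39)=(39*31+39)%997=251 -> [625, 394, 251]
  L2: h(625,394)=(625*31+394)%997=826 h(251,251)=(251*31+251)%997=56 -> [826, 56]
  L3: h(826,56)=(826*31+56)%997=737 -> [737]
  root = 737 == target 737  ** MATCH **
Candidate C: set leaf[3] = 25 -> leaves = [82, 65, 11, 25, 39]
  L0: [82, 65, 11, 25, 39]
  L1: h(82,65)=(82*31+65)%997=613 h(11,25)=(11*31+25)%997=366 h(39,39)=(39*31+39)%997=251 -> [613, 366, 251]
  L2: h(613,366)=(613*31+366)%997=426 h(251,251)=(251*31+251)%997=56 -> [426, 56]
  L3: h(426,56)=(426*31+56)%997=301 -> [301]
  root = 301 != target 737
Candidate B produces the target root.

Answer: B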